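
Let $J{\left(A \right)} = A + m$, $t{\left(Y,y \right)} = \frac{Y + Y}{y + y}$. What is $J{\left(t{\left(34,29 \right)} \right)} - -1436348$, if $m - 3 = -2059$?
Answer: $\frac{41594502}{29} \approx 1.4343 \cdot 10^{6}$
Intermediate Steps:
$m = -2056$ ($m = 3 - 2059 = -2056$)
$t{\left(Y,y \right)} = \frac{Y}{y}$ ($t{\left(Y,y \right)} = \frac{2 Y}{2 y} = 2 Y \frac{1}{2 y} = \frac{Y}{y}$)
$J{\left(A \right)} = -2056 + A$ ($J{\left(A \right)} = A - 2056 = -2056 + A$)
$J{\left(t{\left(34,29 \right)} \right)} - -1436348 = \left(-2056 + \frac{34}{29}\right) - -1436348 = \left(-2056 + 34 \cdot \frac{1}{29}\right) + 1436348 = \left(-2056 + \frac{34}{29}\right) + 1436348 = - \frac{59590}{29} + 1436348 = \frac{41594502}{29}$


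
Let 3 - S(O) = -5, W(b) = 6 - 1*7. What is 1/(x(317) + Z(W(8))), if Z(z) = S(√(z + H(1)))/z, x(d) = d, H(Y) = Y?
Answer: 1/309 ≈ 0.0032362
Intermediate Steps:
W(b) = -1 (W(b) = 6 - 7 = -1)
S(O) = 8 (S(O) = 3 - 1*(-5) = 3 + 5 = 8)
Z(z) = 8/z
1/(x(317) + Z(W(8))) = 1/(317 + 8/(-1)) = 1/(317 + 8*(-1)) = 1/(317 - 8) = 1/309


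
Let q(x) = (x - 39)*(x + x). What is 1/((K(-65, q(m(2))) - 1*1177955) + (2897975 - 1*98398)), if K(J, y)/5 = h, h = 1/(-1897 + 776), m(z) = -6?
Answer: 1121/1817838257 ≈ 6.1667e-7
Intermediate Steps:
q(x) = 2*x*(-39 + x) (q(x) = (-39 + x)*(2*x) = 2*x*(-39 + x))
h = -1/1121 (h = 1/(-1121) = -1/1121 ≈ -0.00089206)
K(J, y) = -5/1121 (K(J, y) = 5*(-1/1121) = -5/1121)
1/((K(-65, q(m(2))) - 1*1177955) + (2897975 - 1*98398)) = 1/((-5/1121 - 1*1177955) + (2897975 - 1*98398)) = 1/((-5/1121 - 1177955) + (2897975 - 98398)) = 1/(-1320487560/1121 + 2799577) = 1/(1817838257/1121) = 1121/1817838257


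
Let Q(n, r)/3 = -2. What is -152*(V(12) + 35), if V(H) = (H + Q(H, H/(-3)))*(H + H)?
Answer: -27208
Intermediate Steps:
Q(n, r) = -6 (Q(n, r) = 3*(-2) = -6)
V(H) = 2*H*(-6 + H) (V(H) = (H - 6)*(H + H) = (-6 + H)*(2*H) = 2*H*(-6 + H))
-152*(V(12) + 35) = -152*(2*12*(-6 + 12) + 35) = -152*(2*12*6 + 35) = -152*(144 + 35) = -152*179 = -27208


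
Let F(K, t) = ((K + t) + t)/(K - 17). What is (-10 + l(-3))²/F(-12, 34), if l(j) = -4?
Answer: -203/2 ≈ -101.50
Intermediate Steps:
F(K, t) = (K + 2*t)/(-17 + K)
(-10 + l(-3))²/F(-12, 34) = (-10 - 4)²/(((-12 + 2*34)/(-17 - 12))) = (-14)²/(((-12 + 68)/(-29))) = 196/((-1/29*56)) = 196/(-56/29) = 196*(-29/56) = -203/2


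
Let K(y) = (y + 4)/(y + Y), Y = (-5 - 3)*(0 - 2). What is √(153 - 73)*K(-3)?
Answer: 4*√5/13 ≈ 0.68802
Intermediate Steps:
Y = 16 (Y = -8*(-2) = 16)
K(y) = (4 + y)/(16 + y) (K(y) = (y + 4)/(y + 16) = (4 + y)/(16 + y))
√(153 - 73)*K(-3) = √(153 - 73)*((4 - 3)/(16 - 3)) = √80*(1/13) = (4*√5)*((1/13)*1) = (4*√5)*(1/13) = 4*√5/13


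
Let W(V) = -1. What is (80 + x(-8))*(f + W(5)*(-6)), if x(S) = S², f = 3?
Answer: 1296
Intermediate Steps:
(80 + x(-8))*(f + W(5)*(-6)) = (80 + (-8)²)*(3 - 1*(-6)) = (80 + 64)*(3 + 6) = 144*9 = 1296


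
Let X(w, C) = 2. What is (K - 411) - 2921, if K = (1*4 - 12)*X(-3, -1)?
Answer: -3348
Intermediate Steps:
K = -16 (K = (1*4 - 12)*2 = (4 - 12)*2 = -8*2 = -16)
(K - 411) - 2921 = (-16 - 411) - 2921 = -427 - 2921 = -3348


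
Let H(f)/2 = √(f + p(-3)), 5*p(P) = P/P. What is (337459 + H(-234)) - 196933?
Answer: 140526 + 2*I*√5845/5 ≈ 1.4053e+5 + 30.581*I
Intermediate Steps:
p(P) = ⅕ (p(P) = (P/P)/5 = (⅕)*1 = ⅕)
H(f) = 2*√(⅕ + f) (H(f) = 2*√(f + ⅕) = 2*√(⅕ + f))
(337459 + H(-234)) - 196933 = (337459 + 2*√(5 + 25*(-234))/5) - 196933 = (337459 + 2*√(5 - 5850)/5) - 196933 = (337459 + 2*√(-5845)/5) - 196933 = (337459 + 2*(I*√5845)/5) - 196933 = (337459 + 2*I*√5845/5) - 196933 = 140526 + 2*I*√5845/5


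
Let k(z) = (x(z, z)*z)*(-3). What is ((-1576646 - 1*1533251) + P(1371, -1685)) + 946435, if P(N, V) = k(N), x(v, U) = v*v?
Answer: -7733126895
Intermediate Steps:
x(v, U) = v²
k(z) = -3*z³ (k(z) = (z²*z)*(-3) = z³*(-3) = -3*z³)
P(N, V) = -3*N³
((-1576646 - 1*1533251) + P(1371, -1685)) + 946435 = ((-1576646 - 1*1533251) - 3*1371³) + 946435 = ((-1576646 - 1533251) - 3*2576987811) + 946435 = (-3109897 - 7730963433) + 946435 = -7734073330 + 946435 = -7733126895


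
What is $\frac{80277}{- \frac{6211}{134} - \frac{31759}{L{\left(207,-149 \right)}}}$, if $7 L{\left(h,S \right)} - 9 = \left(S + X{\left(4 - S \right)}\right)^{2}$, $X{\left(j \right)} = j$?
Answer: $- \frac{89642650}{9981739} \approx -8.9807$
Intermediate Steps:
$L{\left(h,S \right)} = \frac{25}{7}$ ($L{\left(h,S \right)} = \frac{9}{7} + \frac{\left(S - \left(-4 + S\right)\right)^{2}}{7} = \frac{9}{7} + \frac{4^{2}}{7} = \frac{9}{7} + \frac{1}{7} \cdot 16 = \frac{9}{7} + \frac{16}{7} = \frac{25}{7}$)
$\frac{80277}{- \frac{6211}{134} - \frac{31759}{L{\left(207,-149 \right)}}} = \frac{80277}{- \frac{6211}{134} - \frac{31759}{\frac{25}{7}}} = \frac{80277}{\left(-6211\right) \frac{1}{134} - \frac{222313}{25}} = \frac{80277}{- \frac{6211}{134} - \frac{222313}{25}} = \frac{80277}{- \frac{29945217}{3350}} = 80277 \left(- \frac{3350}{29945217}\right) = - \frac{89642650}{9981739}$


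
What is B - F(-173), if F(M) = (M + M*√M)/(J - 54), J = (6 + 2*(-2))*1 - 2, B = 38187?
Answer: 2061925/54 - 173*I*√173/54 ≈ 38184.0 - 42.138*I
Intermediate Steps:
J = 0 (J = (6 - 4)*1 - 2 = 2*1 - 2 = 2 - 2 = 0)
F(M) = -M/54 - M^(3/2)/54 (F(M) = (M + M*√M)/(0 - 54) = (M + M^(3/2))/(-54) = (M + M^(3/2))*(-1/54) = -M/54 - M^(3/2)/54)
B - F(-173) = 38187 - (-1/54*(-173) - (-173)*I*√173/54) = 38187 - (173/54 - (-173)*I*√173/54) = 38187 - (173/54 + 173*I*√173/54) = 38187 + (-173/54 - 173*I*√173/54) = 2061925/54 - 173*I*√173/54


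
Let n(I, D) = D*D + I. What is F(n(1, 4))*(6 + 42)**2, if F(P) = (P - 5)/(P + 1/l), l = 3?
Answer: 20736/13 ≈ 1595.1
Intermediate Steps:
n(I, D) = I + D**2 (n(I, D) = D**2 + I = I + D**2)
F(P) = (-5 + P)/(1/3 + P) (F(P) = (P - 5)/(P + 1/3) = (-5 + P)/(P + 1/3) = (-5 + P)/(1/3 + P))
F(n(1, 4))*(6 + 42)**2 = (3*(-5 + (1 + 4**2))/(1 + 3*(1 + 4**2)))*(6 + 42)**2 = (3*(-5 + (1 + 16))/(1 + 3*(1 + 16)))*48**2 = (3*(-5 + 17)/(1 + 3*17))*2304 = (3*12/(1 + 51))*2304 = (3*12/52)*2304 = (3*(1/52)*12)*2304 = (9/13)*2304 = 20736/13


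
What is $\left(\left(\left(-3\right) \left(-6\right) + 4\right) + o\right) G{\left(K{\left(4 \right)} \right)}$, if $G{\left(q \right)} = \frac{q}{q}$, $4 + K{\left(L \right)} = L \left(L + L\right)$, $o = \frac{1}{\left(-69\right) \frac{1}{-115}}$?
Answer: $\frac{71}{3} \approx 23.667$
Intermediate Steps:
$o = \frac{5}{3}$ ($o = \frac{1}{\left(-69\right) \left(- \frac{1}{115}\right)} = \frac{1}{\frac{3}{5}} = \frac{5}{3} \approx 1.6667$)
$K{\left(L \right)} = -4 + 2 L^{2}$ ($K{\left(L \right)} = -4 + L \left(L + L\right) = -4 + L 2 L = -4 + 2 L^{2}$)
$G{\left(q \right)} = 1$
$\left(\left(\left(-3\right) \left(-6\right) + 4\right) + o\right) G{\left(K{\left(4 \right)} \right)} = \left(\left(\left(-3\right) \left(-6\right) + 4\right) + \frac{5}{3}\right) 1 = \left(\left(18 + 4\right) + \frac{5}{3}\right) 1 = \left(22 + \frac{5}{3}\right) 1 = \frac{71}{3} \cdot 1 = \frac{71}{3}$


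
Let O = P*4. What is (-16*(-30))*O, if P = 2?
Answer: 3840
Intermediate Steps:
O = 8 (O = 2*4 = 8)
(-16*(-30))*O = -16*(-30)*8 = 480*8 = 3840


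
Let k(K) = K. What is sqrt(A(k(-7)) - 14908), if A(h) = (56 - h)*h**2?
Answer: I*sqrt(11821) ≈ 108.72*I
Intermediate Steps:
A(h) = h**2*(56 - h)
sqrt(A(k(-7)) - 14908) = sqrt((-7)**2*(56 - 1*(-7)) - 14908) = sqrt(49*(56 + 7) - 14908) = sqrt(49*63 - 14908) = sqrt(3087 - 14908) = sqrt(-11821) = I*sqrt(11821)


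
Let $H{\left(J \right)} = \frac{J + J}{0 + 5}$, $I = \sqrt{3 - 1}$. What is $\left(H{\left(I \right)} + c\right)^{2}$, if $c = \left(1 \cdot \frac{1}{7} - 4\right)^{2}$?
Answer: $\frac{13305233}{60025} + \frac{2916 \sqrt{2}}{245} \approx 238.49$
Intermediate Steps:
$I = \sqrt{2} \approx 1.4142$
$H{\left(J \right)} = \frac{2 J}{5}$
$c = \frac{729}{49}$ ($c = \left(1 \cdot \frac{1}{7} - 4\right)^{2} = \left(\frac{1}{7} - 4\right)^{2} = \left(- \frac{27}{7}\right)^{2} = \frac{729}{49} \approx 14.878$)
$\left(H{\left(I \right)} + c\right)^{2} = \left(\frac{2 \sqrt{2}}{5} + \frac{729}{49}\right)^{2} = \left(\frac{729}{49} + \frac{2 \sqrt{2}}{5}\right)^{2}$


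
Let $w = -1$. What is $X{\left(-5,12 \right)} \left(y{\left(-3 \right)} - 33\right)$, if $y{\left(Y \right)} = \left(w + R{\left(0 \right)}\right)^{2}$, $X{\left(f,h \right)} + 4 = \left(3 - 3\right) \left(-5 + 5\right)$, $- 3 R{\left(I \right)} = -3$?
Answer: $132$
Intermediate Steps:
$R{\left(I \right)} = 1$ ($R{\left(I \right)} = \left(- \frac{1}{3}\right) \left(-3\right) = 1$)
$X{\left(f,h \right)} = -4$ ($X{\left(f,h \right)} = -4 + \left(3 - 3\right) \left(-5 + 5\right) = -4 + 0 \cdot 0 = -4 + 0 = -4$)
$y{\left(Y \right)} = 0$ ($y{\left(Y \right)} = \left(-1 + 1\right)^{2} = 0^{2} = 0$)
$X{\left(-5,12 \right)} \left(y{\left(-3 \right)} - 33\right) = - 4 \left(0 - 33\right) = \left(-4\right) \left(-33\right) = 132$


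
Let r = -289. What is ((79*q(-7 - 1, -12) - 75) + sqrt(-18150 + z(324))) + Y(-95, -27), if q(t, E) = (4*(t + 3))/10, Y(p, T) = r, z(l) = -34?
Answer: -522 + 2*I*sqrt(4546) ≈ -522.0 + 134.85*I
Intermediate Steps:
Y(p, T) = -289
q(t, E) = 6/5 + 2*t/5 (q(t, E) = (4*(3 + t))*(1/10) = (12 + 4*t)*(1/10) = 6/5 + 2*t/5)
((79*q(-7 - 1, -12) - 75) + sqrt(-18150 + z(324))) + Y(-95, -27) = ((79*(6/5 + 2*(-7 - 1)/5) - 75) + sqrt(-18150 - 34)) - 289 = ((79*(6/5 + (2/5)*(-8)) - 75) + sqrt(-18184)) - 289 = ((79*(6/5 - 16/5) - 75) + 2*I*sqrt(4546)) - 289 = ((79*(-2) - 75) + 2*I*sqrt(4546)) - 289 = ((-158 - 75) + 2*I*sqrt(4546)) - 289 = (-233 + 2*I*sqrt(4546)) - 289 = -522 + 2*I*sqrt(4546)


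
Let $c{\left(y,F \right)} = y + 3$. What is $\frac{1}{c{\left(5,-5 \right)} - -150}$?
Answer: $\frac{1}{158} \approx 0.0063291$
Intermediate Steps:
$c{\left(y,F \right)} = 3 + y$
$\frac{1}{c{\left(5,-5 \right)} - -150} = \frac{1}{\left(3 + 5\right) - -150} = \frac{1}{8 + 150} = \frac{1}{158}$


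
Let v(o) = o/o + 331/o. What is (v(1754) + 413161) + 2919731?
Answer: 5845894653/1754 ≈ 3.3329e+6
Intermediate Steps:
v(o) = 1 + 331/o
(v(1754) + 413161) + 2919731 = ((331 + 1754)/1754 + 413161) + 2919731 = ((1/1754)*2085 + 413161) + 2919731 = (2085/1754 + 413161) + 2919731 = 724686479/1754 + 2919731 = 5845894653/1754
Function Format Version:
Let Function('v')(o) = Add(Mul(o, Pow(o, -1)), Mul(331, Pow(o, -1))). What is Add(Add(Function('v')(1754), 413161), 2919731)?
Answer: Rational(5845894653, 1754) ≈ 3.3329e+6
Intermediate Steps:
Function('v')(o) = Add(1, Mul(331, Pow(o, -1)))
Add(Add(Function('v')(1754), 413161), 2919731) = Add(Add(Mul(Pow(1754, -1), Add(331, 1754)), 413161), 2919731) = Add(Add(Mul(Rational(1, 1754), 2085), 413161), 2919731) = Add(Add(Rational(2085, 1754), 413161), 2919731) = Add(Rational(724686479, 1754), 2919731) = Rational(5845894653, 1754)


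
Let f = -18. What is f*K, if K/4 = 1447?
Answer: -104184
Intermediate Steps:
K = 5788 (K = 4*1447 = 5788)
f*K = -18*5788 = -104184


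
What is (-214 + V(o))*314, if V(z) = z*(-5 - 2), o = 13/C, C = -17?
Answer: -1113758/17 ≈ -65515.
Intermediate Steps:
o = -13/17 (o = 13/(-17) = 13*(-1/17) = -13/17 ≈ -0.76471)
V(z) = -7*z (V(z) = z*(-7) = -7*z)
(-214 + V(o))*314 = (-214 - 7*(-13/17))*314 = (-214 + 91/17)*314 = -3547/17*314 = -1113758/17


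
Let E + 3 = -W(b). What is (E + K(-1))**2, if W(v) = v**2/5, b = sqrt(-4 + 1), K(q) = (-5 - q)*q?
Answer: 64/25 ≈ 2.5600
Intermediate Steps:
K(q) = q*(-5 - q)
b = I*sqrt(3) (b = sqrt(-3) = I*sqrt(3) ≈ 1.732*I)
W(v) = v**2/5 (W(v) = v**2*(1/5) = v**2/5)
E = -12/5 (E = -3 - (I*sqrt(3))**2/5 = -3 - (-3)/5 = -3 - 1*(-3/5) = -3 + 3/5 = -12/5 ≈ -2.4000)
(E + K(-1))**2 = (-12/5 - 1*(-1)*(5 - 1))**2 = (-12/5 - 1*(-1)*4)**2 = (-12/5 + 4)**2 = (8/5)**2 = 64/25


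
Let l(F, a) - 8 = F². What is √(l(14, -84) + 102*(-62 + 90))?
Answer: 6*√85 ≈ 55.317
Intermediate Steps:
l(F, a) = 8 + F²
√(l(14, -84) + 102*(-62 + 90)) = √((8 + 14²) + 102*(-62 + 90)) = √((8 + 196) + 102*28) = √(204 + 2856) = √3060 = 6*√85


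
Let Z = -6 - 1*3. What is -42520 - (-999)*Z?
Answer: -51511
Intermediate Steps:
Z = -9 (Z = -6 - 3 = -9)
-42520 - (-999)*Z = -42520 - (-999)*(-9) = -42520 - 1*8991 = -42520 - 8991 = -51511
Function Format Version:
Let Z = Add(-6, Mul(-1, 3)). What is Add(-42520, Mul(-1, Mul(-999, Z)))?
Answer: -51511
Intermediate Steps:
Z = -9 (Z = Add(-6, -3) = -9)
Add(-42520, Mul(-1, Mul(-999, Z))) = Add(-42520, Mul(-1, Mul(-999, -9))) = Add(-42520, Mul(-1, 8991)) = Add(-42520, -8991) = -51511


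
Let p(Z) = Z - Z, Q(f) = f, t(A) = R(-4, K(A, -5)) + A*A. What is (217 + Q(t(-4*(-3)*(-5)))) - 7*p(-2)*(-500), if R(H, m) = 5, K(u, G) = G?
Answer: 3822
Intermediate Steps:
t(A) = 5 + A² (t(A) = 5 + A*A = 5 + A²)
p(Z) = 0
(217 + Q(t(-4*(-3)*(-5)))) - 7*p(-2)*(-500) = (217 + (5 + (-4*(-3)*(-5))²)) - 7*0*(-500) = (217 + (5 + (12*(-5))²)) + 0*(-500) = (217 + (5 + (-60)²)) + 0 = (217 + (5 + 3600)) + 0 = (217 + 3605) + 0 = 3822 + 0 = 3822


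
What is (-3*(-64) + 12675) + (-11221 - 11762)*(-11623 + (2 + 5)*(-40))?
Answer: 273579516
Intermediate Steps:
(-3*(-64) + 12675) + (-11221 - 11762)*(-11623 + (2 + 5)*(-40)) = (192 + 12675) - 22983*(-11623 + 7*(-40)) = 12867 - 22983*(-11623 - 280) = 12867 - 22983*(-11903) = 12867 + 273566649 = 273579516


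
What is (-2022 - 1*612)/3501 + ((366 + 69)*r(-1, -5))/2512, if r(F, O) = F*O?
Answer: 332689/2931504 ≈ 0.11349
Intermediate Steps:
(-2022 - 1*612)/3501 + ((366 + 69)*r(-1, -5))/2512 = (-2022 - 1*612)/3501 + ((366 + 69)*(-1*(-5)))/2512 = (-2022 - 612)*(1/3501) + (435*5)*(1/2512) = -2634*1/3501 + 2175*(1/2512) = -878/1167 + 2175/2512 = 332689/2931504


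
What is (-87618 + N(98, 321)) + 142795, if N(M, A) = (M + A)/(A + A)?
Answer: 35424053/642 ≈ 55178.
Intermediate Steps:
N(M, A) = (A + M)/(2*A) (N(M, A) = (A + M)/((2*A)) = (A + M)*(1/(2*A)) = (A + M)/(2*A))
(-87618 + N(98, 321)) + 142795 = (-87618 + (½)*(321 + 98)/321) + 142795 = (-87618 + (½)*(1/321)*419) + 142795 = (-87618 + 419/642) + 142795 = -56250337/642 + 142795 = 35424053/642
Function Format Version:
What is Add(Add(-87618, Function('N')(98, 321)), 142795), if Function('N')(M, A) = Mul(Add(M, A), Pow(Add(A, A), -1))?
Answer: Rational(35424053, 642) ≈ 55178.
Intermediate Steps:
Function('N')(M, A) = Mul(Rational(1, 2), Pow(A, -1), Add(A, M)) (Function('N')(M, A) = Mul(Add(A, M), Pow(Mul(2, A), -1)) = Mul(Add(A, M), Mul(Rational(1, 2), Pow(A, -1))) = Mul(Rational(1, 2), Pow(A, -1), Add(A, M)))
Add(Add(-87618, Function('N')(98, 321)), 142795) = Add(Add(-87618, Mul(Rational(1, 2), Pow(321, -1), Add(321, 98))), 142795) = Add(Add(-87618, Mul(Rational(1, 2), Rational(1, 321), 419)), 142795) = Add(Add(-87618, Rational(419, 642)), 142795) = Add(Rational(-56250337, 642), 142795) = Rational(35424053, 642)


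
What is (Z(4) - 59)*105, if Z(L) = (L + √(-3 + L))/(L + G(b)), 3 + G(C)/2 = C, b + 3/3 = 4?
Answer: -24255/4 ≈ -6063.8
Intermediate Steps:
b = 3 (b = -1 + 4 = 3)
G(C) = -6 + 2*C
Z(L) = (L + √(-3 + L))/L (Z(L) = (L + √(-3 + L))/(L + (-6 + 2*3)) = (L + √(-3 + L))/(L + (-6 + 6)) = (L + √(-3 + L))/(L + 0) = (L + √(-3 + L))/L)
(Z(4) - 59)*105 = ((4 + √(-3 + 4))/4 - 59)*105 = ((4 + √1)/4 - 59)*105 = ((4 + 1)/4 - 59)*105 = ((¼)*5 - 59)*105 = (5/4 - 59)*105 = -231/4*105 = -24255/4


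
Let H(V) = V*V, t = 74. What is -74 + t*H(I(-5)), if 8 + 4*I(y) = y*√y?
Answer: -2849/8 + 370*I*√5 ≈ -356.13 + 827.34*I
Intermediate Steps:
I(y) = -2 + y^(3/2)/4 (I(y) = -2 + (y*√y)/4 = -2 + y^(3/2)/4)
H(V) = V²
-74 + t*H(I(-5)) = -74 + 74*(-2 + (-5)^(3/2)/4)² = -74 + 74*(-2 + (-5*I*√5)/4)² = -74 + 74*(-2 - 5*I*√5/4)²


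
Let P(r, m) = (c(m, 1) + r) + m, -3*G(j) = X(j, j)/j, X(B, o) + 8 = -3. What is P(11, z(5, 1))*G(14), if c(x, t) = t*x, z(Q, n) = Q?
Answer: 11/2 ≈ 5.5000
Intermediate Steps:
X(B, o) = -11 (X(B, o) = -8 - 3 = -11)
G(j) = 11/(3*j) (G(j) = -(-11)/(3*j) = 11/(3*j))
P(r, m) = r + 2*m (P(r, m) = (1*m + r) + m = (m + r) + m = r + 2*m)
P(11, z(5, 1))*G(14) = (11 + 2*5)*((11/3)/14) = (11 + 10)*((11/3)*(1/14)) = 21*(11/42) = 11/2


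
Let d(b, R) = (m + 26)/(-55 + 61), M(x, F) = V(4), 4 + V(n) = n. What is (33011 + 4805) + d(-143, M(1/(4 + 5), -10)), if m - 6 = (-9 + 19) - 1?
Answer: 226937/6 ≈ 37823.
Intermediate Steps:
m = 15 (m = 6 + ((-9 + 19) - 1) = 6 + (10 - 1) = 6 + 9 = 15)
V(n) = -4 + n
M(x, F) = 0 (M(x, F) = -4 + 4 = 0)
d(b, R) = 41/6 (d(b, R) = (15 + 26)/(-55 + 61) = 41/6)
(33011 + 4805) + d(-143, M(1/(4 + 5), -10)) = (33011 + 4805) + 41/6 = 37816 + 41/6 = 226937/6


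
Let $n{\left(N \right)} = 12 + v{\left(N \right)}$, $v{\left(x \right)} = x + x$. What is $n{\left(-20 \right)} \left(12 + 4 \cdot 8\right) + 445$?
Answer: $-787$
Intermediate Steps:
$v{\left(x \right)} = 2 x$
$n{\left(N \right)} = 12 + 2 N$
$n{\left(-20 \right)} \left(12 + 4 \cdot 8\right) + 445 = \left(12 + 2 \left(-20\right)\right) \left(12 + 4 \cdot 8\right) + 445 = \left(12 - 40\right) \left(12 + 32\right) + 445 = \left(-28\right) 44 + 445 = -1232 + 445 = -787$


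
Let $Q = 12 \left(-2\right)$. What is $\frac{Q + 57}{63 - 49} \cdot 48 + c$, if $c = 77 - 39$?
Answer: $\frac{1058}{7} \approx 151.14$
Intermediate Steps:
$Q = -24$
$c = 38$
$\frac{Q + 57}{63 - 49} \cdot 48 + c = \frac{-24 + 57}{63 - 49} \cdot 48 + 38 = \frac{33}{14} \cdot 48 + 38 = \frac{792}{7} + 38 = \frac{1058}{7}$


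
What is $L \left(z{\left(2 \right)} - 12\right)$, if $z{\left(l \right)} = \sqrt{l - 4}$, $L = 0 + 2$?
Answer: $-24 + 2 i \sqrt{2} \approx -24.0 + 2.8284 i$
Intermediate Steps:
$L = 2$
$z{\left(l \right)} = \sqrt{-4 + l}$
$L \left(z{\left(2 \right)} - 12\right) = 2 \left(\sqrt{-4 + 2} - 12\right) = 2 \left(\sqrt{-2} - 12\right) = 2 \left(i \sqrt{2} - 12\right) = 2 \left(-12 + i \sqrt{2}\right) = -24 + 2 i \sqrt{2}$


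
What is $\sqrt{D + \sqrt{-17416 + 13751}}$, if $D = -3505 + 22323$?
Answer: $\sqrt{18818 + i \sqrt{3665}} \approx 137.18 + 0.221 i$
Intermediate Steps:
$D = 18818$
$\sqrt{D + \sqrt{-17416 + 13751}} = \sqrt{18818 + \sqrt{-17416 + 13751}} = \sqrt{18818 + \sqrt{-3665}} = \sqrt{18818 + i \sqrt{3665}}$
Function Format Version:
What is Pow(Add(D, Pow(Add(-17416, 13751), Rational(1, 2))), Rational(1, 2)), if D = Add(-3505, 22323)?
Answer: Pow(Add(18818, Mul(I, Pow(3665, Rational(1, 2)))), Rational(1, 2)) ≈ Add(137.18, Mul(0.221, I))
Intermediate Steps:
D = 18818
Pow(Add(D, Pow(Add(-17416, 13751), Rational(1, 2))), Rational(1, 2)) = Pow(Add(18818, Pow(Add(-17416, 13751), Rational(1, 2))), Rational(1, 2)) = Pow(Add(18818, Pow(-3665, Rational(1, 2))), Rational(1, 2)) = Pow(Add(18818, Mul(I, Pow(3665, Rational(1, 2)))), Rational(1, 2))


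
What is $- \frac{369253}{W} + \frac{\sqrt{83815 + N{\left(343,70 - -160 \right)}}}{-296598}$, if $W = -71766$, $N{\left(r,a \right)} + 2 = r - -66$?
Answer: $\frac{369253}{71766} - \frac{\sqrt{9358}}{98866} \approx 5.1443$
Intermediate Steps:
$N{\left(r,a \right)} = 64 + r$ ($N{\left(r,a \right)} = -2 + \left(r - -66\right) = -2 + \left(r + 66\right) = -2 + \left(66 + r\right) = 64 + r$)
$- \frac{369253}{W} + \frac{\sqrt{83815 + N{\left(343,70 - -160 \right)}}}{-296598} = - \frac{369253}{-71766} + \frac{\sqrt{83815 + \left(64 + 343\right)}}{-296598} = \left(-369253\right) \left(- \frac{1}{71766}\right) + \sqrt{83815 + 407} \left(- \frac{1}{296598}\right) = \frac{369253}{71766} + \sqrt{84222} \left(- \frac{1}{296598}\right) = \frac{369253}{71766} + 3 \sqrt{9358} \left(- \frac{1}{296598}\right) = \frac{369253}{71766} - \frac{\sqrt{9358}}{98866}$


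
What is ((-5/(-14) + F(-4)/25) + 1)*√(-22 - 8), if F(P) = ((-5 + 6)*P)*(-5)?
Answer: 151*I*√30/70 ≈ 11.815*I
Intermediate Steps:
F(P) = -5*P (F(P) = (1*P)*(-5) = P*(-5) = -5*P)
((-5/(-14) + F(-4)/25) + 1)*√(-22 - 8) = ((-5/(-14) - 5*(-4)/25) + 1)*√(-22 - 8) = ((-5*(-1/14) + 20*(1/25)) + 1)*√(-30) = ((5/14 + ⅘) + 1)*(I*√30) = (81/70 + 1)*(I*√30) = 151*(I*√30)/70 = 151*I*√30/70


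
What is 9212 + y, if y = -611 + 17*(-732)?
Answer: -3843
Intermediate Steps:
y = -13055 (y = -611 - 12444 = -13055)
9212 + y = 9212 - 13055 = -3843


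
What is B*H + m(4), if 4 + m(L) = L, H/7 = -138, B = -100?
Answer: 96600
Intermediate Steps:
H = -966 (H = 7*(-138) = -966)
m(L) = -4 + L
B*H + m(4) = -100*(-966) + (-4 + 4) = 96600 + 0 = 96600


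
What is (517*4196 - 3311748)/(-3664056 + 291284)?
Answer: 285604/843193 ≈ 0.33872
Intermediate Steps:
(517*4196 - 3311748)/(-3664056 + 291284) = (2169332 - 3311748)/(-3372772) = -1142416*(-1/3372772) = 285604/843193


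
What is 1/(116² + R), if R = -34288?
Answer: -1/20832 ≈ -4.8003e-5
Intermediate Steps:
1/(116² + R) = 1/(116² - 34288) = 1/(13456 - 34288) = 1/(-20832) = -1/20832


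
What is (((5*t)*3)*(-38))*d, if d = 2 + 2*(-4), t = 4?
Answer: 13680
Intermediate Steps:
d = -6 (d = 2 - 8 = -6)
(((5*t)*3)*(-38))*d = (((5*4)*3)*(-38))*(-6) = ((20*3)*(-38))*(-6) = (60*(-38))*(-6) = -2280*(-6) = 13680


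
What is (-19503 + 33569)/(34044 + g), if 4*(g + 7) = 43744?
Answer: 14066/44973 ≈ 0.31277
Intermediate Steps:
g = 10929 (g = -7 + (¼)*43744 = -7 + 10936 = 10929)
(-19503 + 33569)/(34044 + g) = (-19503 + 33569)/(34044 + 10929) = 14066/44973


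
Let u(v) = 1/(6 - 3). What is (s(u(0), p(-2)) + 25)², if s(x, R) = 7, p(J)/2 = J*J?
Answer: 1024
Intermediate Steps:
u(v) = ⅓ (u(v) = 1/3 = ⅓)
p(J) = 2*J² (p(J) = 2*(J*J) = 2*J²)
(s(u(0), p(-2)) + 25)² = (7 + 25)² = 32² = 1024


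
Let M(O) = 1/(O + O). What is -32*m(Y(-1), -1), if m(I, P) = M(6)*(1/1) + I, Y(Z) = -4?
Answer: 376/3 ≈ 125.33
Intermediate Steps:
M(O) = 1/(2*O)
m(I, P) = 1/12 + I (m(I, P) = ((1/2)/6)*(1/1) + I = ((1/2)*(1/6))*(1*1) + I = (1/12)*1 + I = 1/12 + I)
-32*m(Y(-1), -1) = -32*(1/12 - 4) = -32*(-47/12) = 376/3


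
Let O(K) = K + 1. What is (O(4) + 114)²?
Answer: 14161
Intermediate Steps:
O(K) = 1 + K
(O(4) + 114)² = ((1 + 4) + 114)² = (5 + 114)² = 119² = 14161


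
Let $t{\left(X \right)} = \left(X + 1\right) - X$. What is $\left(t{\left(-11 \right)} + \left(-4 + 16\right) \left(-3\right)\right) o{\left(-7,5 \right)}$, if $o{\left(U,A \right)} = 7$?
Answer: $-245$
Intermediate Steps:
$t{\left(X \right)} = 1$ ($t{\left(X \right)} = \left(1 + X\right) - X = 1$)
$\left(t{\left(-11 \right)} + \left(-4 + 16\right) \left(-3\right)\right) o{\left(-7,5 \right)} = \left(1 + \left(-4 + 16\right) \left(-3\right)\right) 7 = \left(1 + 12 \left(-3\right)\right) 7 = \left(1 - 36\right) 7 = \left(-35\right) 7 = -245$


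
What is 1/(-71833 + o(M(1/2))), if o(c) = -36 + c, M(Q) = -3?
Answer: -1/71872 ≈ -1.3914e-5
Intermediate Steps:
1/(-71833 + o(M(1/2))) = 1/(-71833 + (-36 - 3)) = 1/(-71833 - 39) = 1/(-71872) = -1/71872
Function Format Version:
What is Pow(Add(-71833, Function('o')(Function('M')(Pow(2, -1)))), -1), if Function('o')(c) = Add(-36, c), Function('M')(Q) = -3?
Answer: Rational(-1, 71872) ≈ -1.3914e-5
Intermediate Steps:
Pow(Add(-71833, Function('o')(Function('M')(Pow(2, -1)))), -1) = Pow(Add(-71833, Add(-36, -3)), -1) = Pow(Add(-71833, -39), -1) = Pow(-71872, -1) = Rational(-1, 71872)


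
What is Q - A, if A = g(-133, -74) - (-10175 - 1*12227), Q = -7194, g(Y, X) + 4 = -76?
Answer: -29516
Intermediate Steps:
g(Y, X) = -80 (g(Y, X) = -4 - 76 = -80)
A = 22322 (A = -80 - (-10175 - 1*12227) = -80 - (-10175 - 12227) = -80 - 1*(-22402) = -80 + 22402 = 22322)
Q - A = -7194 - 1*22322 = -7194 - 22322 = -29516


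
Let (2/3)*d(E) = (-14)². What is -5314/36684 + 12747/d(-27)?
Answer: 2774099/64197 ≈ 43.212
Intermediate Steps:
d(E) = 294 (d(E) = (3/2)*(-14)² = (3/2)*196 = 294)
-5314/36684 + 12747/d(-27) = -5314/36684 + 12747/294 = -5314*1/36684 + 12747*(1/294) = -2657/18342 + 607/14 = 2774099/64197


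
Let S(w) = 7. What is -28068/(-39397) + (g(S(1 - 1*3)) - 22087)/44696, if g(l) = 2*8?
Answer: 384996141/1760888312 ≈ 0.21864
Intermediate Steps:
g(l) = 16
-28068/(-39397) + (g(S(1 - 1*3)) - 22087)/44696 = -28068/(-39397) + (16 - 22087)/44696 = -28068*(-1/39397) - 22071*1/44696 = 28068/39397 - 22071/44696 = 384996141/1760888312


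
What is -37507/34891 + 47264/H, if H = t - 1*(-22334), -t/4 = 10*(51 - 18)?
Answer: 61494009/52371391 ≈ 1.1742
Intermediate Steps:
t = -1320 (t = -40*(51 - 18) = -40*33 = -4*330 = -1320)
H = 21014 (H = -1320 - 1*(-22334) = -1320 + 22334 = 21014)
-37507/34891 + 47264/H = -37507/34891 + 47264/21014 = -37507*1/34891 + 47264*(1/21014) = -37507/34891 + 3376/1501 = 61494009/52371391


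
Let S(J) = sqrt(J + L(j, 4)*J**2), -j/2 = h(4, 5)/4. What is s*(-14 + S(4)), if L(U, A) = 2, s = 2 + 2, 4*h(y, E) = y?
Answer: -32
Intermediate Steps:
h(y, E) = y/4
j = -1/2 (j = -2*(1/4)*4/4 = -2/4 = -2*1/4 = -1/2 ≈ -0.50000)
s = 4
S(J) = sqrt(J + 2*J**2)
s*(-14 + S(4)) = 4*(-14 + sqrt(4*(1 + 2*4))) = 4*(-14 + sqrt(4*(1 + 8))) = 4*(-14 + sqrt(4*9)) = 4*(-14 + sqrt(36)) = 4*(-14 + 6) = 4*(-8) = -32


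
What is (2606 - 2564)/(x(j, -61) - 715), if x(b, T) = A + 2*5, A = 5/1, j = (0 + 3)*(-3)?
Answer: -3/50 ≈ -0.060000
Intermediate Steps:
j = -9 (j = 3*(-3) = -9)
A = 5 (A = 5*1 = 5)
x(b, T) = 15 (x(b, T) = 5 + 2*5 = 5 + 10 = 15)
(2606 - 2564)/(x(j, -61) - 715) = (2606 - 2564)/(15 - 715) = 42/(-700) = 42*(-1/700) = -3/50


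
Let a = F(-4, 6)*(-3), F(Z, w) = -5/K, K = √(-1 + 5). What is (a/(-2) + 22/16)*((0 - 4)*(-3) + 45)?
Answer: -1083/8 ≈ -135.38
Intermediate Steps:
K = 2 (K = √4 = 2)
F(Z, w) = -5/2
a = 15/2 (a = -5/2*(-3) = 15/2 ≈ 7.5000)
(a/(-2) + 22/16)*((0 - 4)*(-3) + 45) = ((15/2)/(-2) + 22/16)*((0 - 4)*(-3) + 45) = ((15/2)*(-½) + 22*(1/16))*(-4*(-3) + 45) = (-15/4 + 11/8)*(12 + 45) = -19/8*57 = -1083/8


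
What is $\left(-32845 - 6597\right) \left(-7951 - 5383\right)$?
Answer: $525919628$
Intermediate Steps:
$\left(-32845 - 6597\right) \left(-7951 - 5383\right) = \left(-39442\right) \left(-13334\right) = 525919628$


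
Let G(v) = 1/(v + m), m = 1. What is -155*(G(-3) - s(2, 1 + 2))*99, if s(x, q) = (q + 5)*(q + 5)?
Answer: 1979505/2 ≈ 9.8975e+5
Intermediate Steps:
s(x, q) = (5 + q)² (s(x, q) = (5 + q)*(5 + q) = (5 + q)²)
G(v) = 1/(1 + v) (G(v) = 1/(v + 1) = 1/(1 + v))
-155*(G(-3) - s(2, 1 + 2))*99 = -155*(1/(1 - 3) - (5 + (1 + 2))²)*99 = -155*(1/(-2) - (5 + 3)²)*99 = -155*(-½ - 1*8²)*99 = -155*(-½ - 1*64)*99 = -155*(-½ - 64)*99 = -(-19995)*99/2 = -155*(-12771/2) = 1979505/2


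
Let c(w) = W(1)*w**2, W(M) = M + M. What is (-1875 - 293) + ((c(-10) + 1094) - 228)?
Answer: -1102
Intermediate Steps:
W(M) = 2*M
c(w) = 2*w**2 (c(w) = (2*1)*w**2 = 2*w**2)
(-1875 - 293) + ((c(-10) + 1094) - 228) = (-1875 - 293) + ((2*(-10)**2 + 1094) - 228) = -2168 + ((2*100 + 1094) - 228) = -2168 + ((200 + 1094) - 228) = -2168 + (1294 - 228) = -2168 + 1066 = -1102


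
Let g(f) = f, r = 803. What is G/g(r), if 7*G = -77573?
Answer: -77573/5621 ≈ -13.801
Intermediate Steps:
G = -77573/7 (G = (⅐)*(-77573) = -77573/7 ≈ -11082.)
G/g(r) = -77573/7/803 = -77573/7*1/803 = -77573/5621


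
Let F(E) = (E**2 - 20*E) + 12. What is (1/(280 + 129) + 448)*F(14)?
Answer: -13192776/409 ≈ -32256.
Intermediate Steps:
F(E) = 12 + E**2 - 20*E
(1/(280 + 129) + 448)*F(14) = (1/(280 + 129) + 448)*(12 + 14**2 - 20*14) = (1/409 + 448)*(12 + 196 - 280) = (1/409 + 448)*(-72) = (183233/409)*(-72) = -13192776/409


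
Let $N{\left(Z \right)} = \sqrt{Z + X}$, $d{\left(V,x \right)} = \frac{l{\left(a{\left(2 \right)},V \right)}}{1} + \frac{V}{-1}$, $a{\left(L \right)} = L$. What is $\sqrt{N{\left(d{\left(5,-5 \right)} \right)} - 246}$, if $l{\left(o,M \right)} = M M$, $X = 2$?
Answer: $\sqrt{-246 + \sqrt{22}} \approx 15.534 i$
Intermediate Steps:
$l{\left(o,M \right)} = M^{2}$
$d{\left(V,x \right)} = V^{2} - V$ ($d{\left(V,x \right)} = \frac{V^{2}}{1} + \frac{V}{-1} = V^{2} \cdot 1 + V \left(-1\right) = V^{2} - V$)
$N{\left(Z \right)} = \sqrt{2 + Z}$ ($N{\left(Z \right)} = \sqrt{Z + 2} = \sqrt{2 + Z}$)
$\sqrt{N{\left(d{\left(5,-5 \right)} \right)} - 246} = \sqrt{\sqrt{2 + 5 \left(-1 + 5\right)} - 246} = \sqrt{\sqrt{2 + 5 \cdot 4} - 246} = \sqrt{\sqrt{2 + 20} - 246} = \sqrt{\sqrt{22} - 246} = \sqrt{-246 + \sqrt{22}}$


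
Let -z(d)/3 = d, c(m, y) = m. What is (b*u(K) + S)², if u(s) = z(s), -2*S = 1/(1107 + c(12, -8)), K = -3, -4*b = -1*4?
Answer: 405659881/5008644 ≈ 80.992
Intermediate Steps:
b = 1 (b = -(-1)*4/4 = -¼*(-4) = 1)
z(d) = -3*d
S = -1/2238 (S = -1/(2*(1107 + 12)) = -½/1119 = -½*1/1119 = -1/2238 ≈ -0.00044683)
u(s) = -3*s
(b*u(K) + S)² = (1*(-3*(-3)) - 1/2238)² = (1*9 - 1/2238)² = (9 - 1/2238)² = (20141/2238)² = 405659881/5008644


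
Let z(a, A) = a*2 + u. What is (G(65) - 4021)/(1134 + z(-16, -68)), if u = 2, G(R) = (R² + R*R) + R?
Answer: 749/184 ≈ 4.0706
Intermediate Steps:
G(R) = R + 2*R² (G(R) = (R² + R²) + R = 2*R² + R = R + 2*R²)
z(a, A) = 2 + 2*a (z(a, A) = a*2 + 2 = 2*a + 2 = 2 + 2*a)
(G(65) - 4021)/(1134 + z(-16, -68)) = (65*(1 + 2*65) - 4021)/(1134 + (2 + 2*(-16))) = (65*(1 + 130) - 4021)/(1134 + (2 - 32)) = (65*131 - 4021)/(1134 - 30) = (8515 - 4021)/1104 = 4494*(1/1104) = 749/184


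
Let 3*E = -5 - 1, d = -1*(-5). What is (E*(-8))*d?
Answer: 80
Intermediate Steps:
d = 5
E = -2 (E = (-5 - 1)/3 = (⅓)*(-6) = -2)
(E*(-8))*d = -2*(-8)*5 = 16*5 = 80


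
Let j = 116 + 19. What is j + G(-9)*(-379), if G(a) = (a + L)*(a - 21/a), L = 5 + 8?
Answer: 30725/3 ≈ 10242.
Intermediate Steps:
L = 13
j = 135
G(a) = (13 + a)*(a - 21/a) (G(a) = (a + 13)*(a - 21/a) = (13 + a)*(a - 21/a))
j + G(-9)*(-379) = 135 + (-21 + (-9)² - 273/(-9) + 13*(-9))*(-379) = 135 + (-21 + 81 - 273*(-⅑) - 117)*(-379) = 135 + (-21 + 81 + 91/3 - 117)*(-379) = 135 - 80/3*(-379) = 135 + 30320/3 = 30725/3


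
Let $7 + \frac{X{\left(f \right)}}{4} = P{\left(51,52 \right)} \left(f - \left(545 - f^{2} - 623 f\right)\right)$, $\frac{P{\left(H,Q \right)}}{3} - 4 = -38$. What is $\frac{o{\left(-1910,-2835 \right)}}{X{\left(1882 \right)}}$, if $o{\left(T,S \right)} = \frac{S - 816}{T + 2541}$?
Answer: $\frac{3651}{1214059651324} \approx 3.0073 \cdot 10^{-9}$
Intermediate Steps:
$o{\left(T,S \right)} = \frac{-816 + S}{2541 + T}$
$P{\left(H,Q \right)} = -102$ ($P{\left(H,Q \right)} = 12 + 3 \left(-38\right) = 12 - 114 = -102$)
$X{\left(f \right)} = 222332 - 254592 f - 408 f^{2}$ ($X{\left(f \right)} = -28 + 4 \left(- 102 \left(f - \left(545 - f^{2} - 623 f\right)\right)\right) = -28 + 4 \left(- 102 \left(f + \left(-545 + f^{2} + 623 f\right)\right)\right) = -28 + 4 \left(- 102 \left(-545 + f^{2} + 624 f\right)\right) = -28 + 4 \left(55590 - 63648 f - 102 f^{2}\right) = -28 - \left(-222360 + 408 f^{2} + 254592 f\right) = 222332 - 254592 f - 408 f^{2}$)
$\frac{o{\left(-1910,-2835 \right)}}{X{\left(1882 \right)}} = \frac{\frac{1}{2541 - 1910} \left(-816 - 2835\right)}{222332 - 479142144 - 408 \cdot 1882^{2}} = \frac{\frac{1}{631} \left(-3651\right)}{222332 - 479142144 - 1445104992} = - \frac{3651}{631 \left(-1924024804\right)} = \left(- \frac{3651}{631}\right) \left(- \frac{1}{1924024804}\right) = \frac{3651}{1214059651324}$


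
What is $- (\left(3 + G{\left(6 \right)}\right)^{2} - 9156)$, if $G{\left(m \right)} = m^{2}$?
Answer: $7635$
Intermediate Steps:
$- (\left(3 + G{\left(6 \right)}\right)^{2} - 9156) = - (\left(3 + 6^{2}\right)^{2} - 9156) = - (\left(3 + 36\right)^{2} - 9156) = - (39^{2} - 9156) = - (1521 - 9156) = \left(-1\right) \left(-7635\right) = 7635$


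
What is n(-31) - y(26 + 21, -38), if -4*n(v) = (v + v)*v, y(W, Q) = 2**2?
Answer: -969/2 ≈ -484.50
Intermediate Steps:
y(W, Q) = 4
n(v) = -v**2/2 (n(v) = -(v + v)*v/4 = -2*v*v/4 = -v**2/2)
n(-31) - y(26 + 21, -38) = -1/2*(-31)**2 - 1*4 = -1/2*961 - 4 = -961/2 - 4 = -969/2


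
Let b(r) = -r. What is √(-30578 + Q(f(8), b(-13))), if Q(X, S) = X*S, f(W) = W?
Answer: 3*I*√3386 ≈ 174.57*I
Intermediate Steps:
Q(X, S) = S*X
√(-30578 + Q(f(8), b(-13))) = √(-30578 - 1*(-13)*8) = √(-30578 + 13*8) = √(-30578 + 104) = √(-30474) = 3*I*√3386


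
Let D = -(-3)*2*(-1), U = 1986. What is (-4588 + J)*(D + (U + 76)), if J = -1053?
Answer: -11597896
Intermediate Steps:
D = -6 (D = -1*(-6)*(-1) = 6*(-1) = -6)
(-4588 + J)*(D + (U + 76)) = (-4588 - 1053)*(-6 + (1986 + 76)) = -5641*(-6 + 2062) = -5641*2056 = -11597896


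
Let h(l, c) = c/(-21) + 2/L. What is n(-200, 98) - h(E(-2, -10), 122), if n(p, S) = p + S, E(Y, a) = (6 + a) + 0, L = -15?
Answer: -3362/35 ≈ -96.057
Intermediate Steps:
E(Y, a) = 6 + a
n(p, S) = S + p
h(l, c) = -2/15 - c/21 (h(l, c) = c/(-21) + 2/(-15) = c*(-1/21) + 2*(-1/15) = -c/21 - 2/15 = -2/15 - c/21)
n(-200, 98) - h(E(-2, -10), 122) = (98 - 200) - (-2/15 - 1/21*122) = -102 - (-2/15 - 122/21) = -102 - 1*(-208/35) = -102 + 208/35 = -3362/35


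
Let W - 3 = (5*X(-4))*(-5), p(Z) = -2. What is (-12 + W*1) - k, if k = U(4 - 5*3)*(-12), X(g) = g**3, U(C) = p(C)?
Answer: 1567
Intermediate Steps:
U(C) = -2
W = 1603 (W = 3 + (5*(-4)**3)*(-5) = 3 + (5*(-64))*(-5) = 3 - 320*(-5) = 3 + 1600 = 1603)
k = 24 (k = -2*(-12) = 24)
(-12 + W*1) - k = (-12 + 1603*1) - 1*24 = (-12 + 1603) - 24 = 1591 - 24 = 1567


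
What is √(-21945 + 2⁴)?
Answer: I*√21929 ≈ 148.08*I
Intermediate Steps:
√(-21945 + 2⁴) = √(-21945 + 16) = √(-21929) = I*√21929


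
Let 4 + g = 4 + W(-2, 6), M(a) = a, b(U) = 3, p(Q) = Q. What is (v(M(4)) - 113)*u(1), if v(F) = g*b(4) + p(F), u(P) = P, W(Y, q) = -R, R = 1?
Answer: -112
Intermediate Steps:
W(Y, q) = -1 (W(Y, q) = -1*1 = -1)
g = -1 (g = -4 + (4 - 1) = -4 + 3 = -1)
v(F) = -3 + F (v(F) = -1*3 + F = -3 + F)
(v(M(4)) - 113)*u(1) = ((-3 + 4) - 113)*1 = (1 - 113)*1 = -112*1 = -112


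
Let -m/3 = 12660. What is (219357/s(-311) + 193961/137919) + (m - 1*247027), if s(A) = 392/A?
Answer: -24817451000837/54064248 ≈ -4.5904e+5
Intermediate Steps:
m = -37980 (m = -3*12660 = -37980)
(219357/s(-311) + 193961/137919) + (m - 1*247027) = (219357/((392/(-311))) + 193961/137919) + (-37980 - 1*247027) = (219357/((392*(-1/311))) + 193961*(1/137919)) + (-37980 - 247027) = (219357/(-392/311) + 193961/137919) - 285007 = (219357*(-311/392) + 193961/137919) - 285007 = (-68220027/392 + 193961/137919) - 285007 = -9408761871101/54064248 - 285007 = -24817451000837/54064248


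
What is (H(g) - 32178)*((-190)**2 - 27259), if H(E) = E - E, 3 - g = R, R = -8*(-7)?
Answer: -284485698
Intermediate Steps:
R = 56
g = -53 (g = 3 - 1*56 = 3 - 56 = -53)
H(E) = 0
(H(g) - 32178)*((-190)**2 - 27259) = (0 - 32178)*((-190)**2 - 27259) = -32178*(36100 - 27259) = -32178*8841 = -284485698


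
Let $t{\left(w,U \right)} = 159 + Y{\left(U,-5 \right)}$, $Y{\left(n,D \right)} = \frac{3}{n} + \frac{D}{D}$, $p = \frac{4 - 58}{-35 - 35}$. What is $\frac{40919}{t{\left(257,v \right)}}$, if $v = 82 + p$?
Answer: $\frac{118542343}{463625} \approx 255.69$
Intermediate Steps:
$p = \frac{27}{35}$ ($p = - \frac{54}{-70} = \left(-54\right) \left(- \frac{1}{70}\right) = \frac{27}{35} \approx 0.77143$)
$Y{\left(n,D \right)} = 1 + \frac{3}{n}$ ($Y{\left(n,D \right)} = \frac{3}{n} + 1 = 1 + \frac{3}{n}$)
$v = \frac{2897}{35}$ ($v = 82 + \frac{27}{35} = \frac{2897}{35} \approx 82.771$)
$t{\left(w,U \right)} = 159 + \frac{3 + U}{U}$
$\frac{40919}{t{\left(257,v \right)}} = \frac{40919}{160 + \frac{3}{\frac{2897}{35}}} = \frac{40919}{160 + 3 \cdot \frac{35}{2897}} = \frac{40919}{160 + \frac{105}{2897}} = \frac{40919}{\frac{463625}{2897}} = 40919 \cdot \frac{2897}{463625} = \frac{118542343}{463625}$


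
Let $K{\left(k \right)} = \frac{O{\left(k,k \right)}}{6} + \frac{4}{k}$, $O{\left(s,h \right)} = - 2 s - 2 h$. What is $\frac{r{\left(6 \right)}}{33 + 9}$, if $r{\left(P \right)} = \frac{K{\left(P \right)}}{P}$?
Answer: $- \frac{5}{378} \approx -0.013228$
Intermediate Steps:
$O{\left(s,h \right)} = - 2 h - 2 s$
$K{\left(k \right)} = \frac{4}{k} - \frac{2 k}{3}$ ($K{\left(k \right)} = \frac{- 2 k - 2 k}{6} + \frac{4}{k} = - 4 k \frac{1}{6} + \frac{4}{k} = - \frac{2 k}{3} + \frac{4}{k} = \frac{4}{k} - \frac{2 k}{3}$)
$r{\left(P \right)} = \frac{\frac{4}{P} - \frac{2 P}{3}}{P}$
$\frac{r{\left(6 \right)}}{33 + 9} = \frac{- \frac{2}{3} + \frac{4}{36}}{33 + 9} = \frac{- \frac{2}{3} + 4 \cdot \frac{1}{36}}{42} = \frac{- \frac{2}{3} + \frac{1}{9}}{42} = \frac{1}{42} \left(- \frac{5}{9}\right) = - \frac{5}{378}$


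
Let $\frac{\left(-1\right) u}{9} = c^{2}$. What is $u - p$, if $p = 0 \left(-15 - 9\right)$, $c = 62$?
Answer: $-34596$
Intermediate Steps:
$u = -34596$ ($u = - 9 \cdot 62^{2} = \left(-9\right) 3844 = -34596$)
$p = 0$ ($p = 0 \left(-24\right) = 0$)
$u - p = -34596 - 0 = -34596 + 0 = -34596$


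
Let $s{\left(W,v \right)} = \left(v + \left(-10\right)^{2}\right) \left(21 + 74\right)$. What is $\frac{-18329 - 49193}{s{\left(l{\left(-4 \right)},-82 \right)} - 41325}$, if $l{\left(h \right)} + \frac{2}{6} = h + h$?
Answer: $\frac{67522}{39615} \approx 1.7045$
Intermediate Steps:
$l{\left(h \right)} = - \frac{1}{3} + 2 h$ ($l{\left(h \right)} = - \frac{1}{3} + \left(h + h\right) = - \frac{1}{3} + 2 h$)
$s{\left(W,v \right)} = 9500 + 95 v$ ($s{\left(W,v \right)} = \left(v + 100\right) 95 = \left(100 + v\right) 95 = 9500 + 95 v$)
$\frac{-18329 - 49193}{s{\left(l{\left(-4 \right)},-82 \right)} - 41325} = \frac{-18329 - 49193}{\left(9500 + 95 \left(-82\right)\right) - 41325} = - \frac{67522}{\left(9500 - 7790\right) - 41325} = - \frac{67522}{1710 - 41325} = - \frac{67522}{-39615} = \left(-67522\right) \left(- \frac{1}{39615}\right) = \frac{67522}{39615}$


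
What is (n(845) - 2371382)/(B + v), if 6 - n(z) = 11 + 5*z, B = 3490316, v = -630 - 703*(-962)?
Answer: -593903/1041493 ≈ -0.57024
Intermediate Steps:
v = 675656 (v = -630 + 676286 = 675656)
n(z) = -5 - 5*z (n(z) = 6 - (11 + 5*z) = 6 + (-11 - 5*z) = -5 - 5*z)
(n(845) - 2371382)/(B + v) = ((-5 - 5*845) - 2371382)/(3490316 + 675656) = ((-5 - 4225) - 2371382)/4165972 = (-4230 - 2371382)*(1/4165972) = -2375612*1/4165972 = -593903/1041493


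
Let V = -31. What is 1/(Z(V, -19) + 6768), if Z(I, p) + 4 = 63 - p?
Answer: 1/6846 ≈ 0.00014607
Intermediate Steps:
Z(I, p) = 59 - p (Z(I, p) = -4 + (63 - p) = 59 - p)
1/(Z(V, -19) + 6768) = 1/((59 - 1*(-19)) + 6768) = 1/((59 + 19) + 6768) = 1/(78 + 6768) = 1/6846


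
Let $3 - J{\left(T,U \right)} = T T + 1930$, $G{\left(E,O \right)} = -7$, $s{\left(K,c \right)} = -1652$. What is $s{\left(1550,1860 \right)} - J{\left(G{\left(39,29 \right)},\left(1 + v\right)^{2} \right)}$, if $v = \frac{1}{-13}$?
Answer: $324$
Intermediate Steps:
$v = - \frac{1}{13} \approx -0.076923$
$J{\left(T,U \right)} = -1927 - T^{2}$ ($J{\left(T,U \right)} = 3 - \left(T T + 1930\right) = 3 - \left(T^{2} + 1930\right) = 3 - \left(1930 + T^{2}\right) = -1927 - T^{2}$)
$s{\left(1550,1860 \right)} - J{\left(G{\left(39,29 \right)},\left(1 + v\right)^{2} \right)} = -1652 - \left(-1927 - \left(-7\right)^{2}\right) = -1652 - \left(-1927 - 49\right) = -1652 - -1976 = -1652 + 1976 = 324$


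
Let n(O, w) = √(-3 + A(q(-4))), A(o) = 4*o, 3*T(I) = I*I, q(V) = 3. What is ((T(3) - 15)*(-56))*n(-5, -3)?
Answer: 2016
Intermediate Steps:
T(I) = I²/3 (T(I) = (I*I)/3 = I²/3)
n(O, w) = 3 (n(O, w) = √(-3 + 4*3) = √(-3 + 12) = √9 = 3)
((T(3) - 15)*(-56))*n(-5, -3) = (((⅓)*3² - 15)*(-56))*3 = (((⅓)*9 - 15)*(-56))*3 = ((3 - 15)*(-56))*3 = -12*(-56)*3 = 672*3 = 2016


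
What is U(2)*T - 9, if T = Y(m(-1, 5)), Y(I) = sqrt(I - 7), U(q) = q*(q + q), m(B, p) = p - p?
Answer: -9 + 8*I*sqrt(7) ≈ -9.0 + 21.166*I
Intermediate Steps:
m(B, p) = 0
U(q) = 2*q**2 (U(q) = q*(2*q) = 2*q**2)
Y(I) = sqrt(-7 + I)
T = I*sqrt(7) (T = sqrt(-7 + 0) = sqrt(-7) = I*sqrt(7) ≈ 2.6458*I)
U(2)*T - 9 = (2*2**2)*(I*sqrt(7)) - 9 = (2*4)*(I*sqrt(7)) - 9 = 8*(I*sqrt(7)) - 9 = 8*I*sqrt(7) - 9 = -9 + 8*I*sqrt(7)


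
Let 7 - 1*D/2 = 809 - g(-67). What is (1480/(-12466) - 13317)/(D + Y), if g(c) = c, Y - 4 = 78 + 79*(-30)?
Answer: 83005601/25094058 ≈ 3.3078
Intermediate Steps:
Y = -2288 (Y = 4 + (78 + 79*(-30)) = 4 + (78 - 2370) = 4 - 2292 = -2288)
D = -1738 (D = 14 - 2*(809 - 1*(-67)) = 14 - 2*(809 + 67) = 14 - 2*876 = 14 - 1752 = -1738)
(1480/(-12466) - 13317)/(D + Y) = (1480/(-12466) - 13317)/(-1738 - 2288) = (1480*(-1/12466) - 13317)/(-4026) = (-740/6233 - 13317)*(-1/4026) = -83005601/6233*(-1/4026) = 83005601/25094058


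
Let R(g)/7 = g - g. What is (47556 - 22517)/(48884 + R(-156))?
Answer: 25039/48884 ≈ 0.51221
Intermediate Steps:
R(g) = 0 (R(g) = 7*(g - g) = 7*0 = 0)
(47556 - 22517)/(48884 + R(-156)) = (47556 - 22517)/(48884 + 0) = 25039/48884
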